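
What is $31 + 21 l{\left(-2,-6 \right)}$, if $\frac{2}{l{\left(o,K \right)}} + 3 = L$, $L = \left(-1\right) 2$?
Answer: $\frac{113}{5} \approx 22.6$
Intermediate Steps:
$L = -2$
$l{\left(o,K \right)} = - \frac{2}{5}$ ($l{\left(o,K \right)} = \frac{2}{-3 - 2} = \frac{2}{-5} = 2 \left(- \frac{1}{5}\right) = - \frac{2}{5}$)
$31 + 21 l{\left(-2,-6 \right)} = 31 + 21 \left(- \frac{2}{5}\right) = 31 - \frac{42}{5} = \frac{113}{5}$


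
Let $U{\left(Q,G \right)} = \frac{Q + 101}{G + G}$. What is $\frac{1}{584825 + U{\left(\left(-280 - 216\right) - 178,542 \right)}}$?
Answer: $\frac{1084}{633949727} \approx 1.7099 \cdot 10^{-6}$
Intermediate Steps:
$U{\left(Q,G \right)} = \frac{101 + Q}{2 G}$
$\frac{1}{584825 + U{\left(\left(-280 - 216\right) - 178,542 \right)}} = \frac{1}{584825 + \frac{101 - 674}{2 \cdot 542}} = \frac{1}{584825 + \frac{1}{2} \cdot \frac{1}{542} \left(101 - 674\right)} = \frac{1}{584825 + \frac{1}{2} \cdot \frac{1}{542} \left(-573\right)} = \frac{1}{584825 - \frac{573}{1084}} = \frac{1}{\frac{633949727}{1084}} = \frac{1084}{633949727}$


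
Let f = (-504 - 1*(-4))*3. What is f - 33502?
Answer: -35002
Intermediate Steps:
f = -1500 (f = (-504 + 4)*3 = -500*3 = -1500)
f - 33502 = -1500 - 33502 = -35002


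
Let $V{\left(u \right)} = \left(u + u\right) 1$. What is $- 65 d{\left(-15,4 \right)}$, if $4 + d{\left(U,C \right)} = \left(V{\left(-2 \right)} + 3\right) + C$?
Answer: $65$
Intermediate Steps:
$V{\left(u \right)} = 2 u$ ($V{\left(u \right)} = 2 u 1 = 2 u$)
$d{\left(U,C \right)} = -5 + C$ ($d{\left(U,C \right)} = -4 + \left(\left(2 \left(-2\right) + 3\right) + C\right) = -4 + \left(\left(-4 + 3\right) + C\right) = -4 + \left(-1 + C\right) = -5 + C$)
$- 65 d{\left(-15,4 \right)} = - 65 \left(-5 + 4\right) = \left(-65\right) \left(-1\right) = 65$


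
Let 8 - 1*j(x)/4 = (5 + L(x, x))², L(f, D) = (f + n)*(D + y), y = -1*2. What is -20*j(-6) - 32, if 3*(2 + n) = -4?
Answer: 4563632/9 ≈ 5.0707e+5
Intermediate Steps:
n = -10/3 (n = -2 + (⅓)*(-4) = -2 - 4/3 = -10/3 ≈ -3.3333)
y = -2
L(f, D) = (-2 + D)*(-10/3 + f) (L(f, D) = (f - 10/3)*(D - 2) = (-10/3 + f)*(-2 + D) = (-2 + D)*(-10/3 + f))
j(x) = 32 - 4*(35/3 + x² - 16*x/3)² (j(x) = 32 - 4*(5 + (20/3 - 2*x - 10*x/3 + x*x))² = 32 - 4*(5 + (20/3 - 2*x - 10*x/3 + x²))² = 32 - 4*(5 + (20/3 + x² - 16*x/3))² = 32 - 4*(35/3 + x² - 16*x/3)²)
-20*j(-6) - 32 = -20*(32 - 4*(35 - 16*(-6) + 3*(-6)²)²/9) - 32 = -20*(32 - 4*(35 + 96 + 3*36)²/9) - 32 = -20*(32 - 4*(35 + 96 + 108)²/9) - 32 = -20*(32 - 4/9*239²) - 32 = -20*(32 - 4/9*57121) - 32 = -20*(32 - 228484/9) - 32 = -20*(-228196/9) - 32 = 4563920/9 - 32 = 4563632/9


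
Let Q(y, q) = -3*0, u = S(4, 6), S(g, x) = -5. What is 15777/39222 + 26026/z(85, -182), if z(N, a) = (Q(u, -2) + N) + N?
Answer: 56859659/370430 ≈ 153.50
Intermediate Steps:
u = -5
Q(y, q) = 0
z(N, a) = 2*N (z(N, a) = (0 + N) + N = N + N = 2*N)
15777/39222 + 26026/z(85, -182) = 15777/39222 + 26026/((2*85)) = 15777*(1/39222) + 26026/170 = 1753/4358 + 26026*(1/170) = 1753/4358 + 13013/85 = 56859659/370430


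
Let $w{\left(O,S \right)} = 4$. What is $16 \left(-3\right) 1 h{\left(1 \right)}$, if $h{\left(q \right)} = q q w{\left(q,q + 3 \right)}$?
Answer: $-192$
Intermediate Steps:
$h{\left(q \right)} = 4 q^{2}$ ($h{\left(q \right)} = q q 4 = q^{2} \cdot 4 = 4 q^{2}$)
$16 \left(-3\right) 1 h{\left(1 \right)} = 16 \left(-3\right) 1 \cdot 4 \cdot 1^{2} = 16 \left(- 3 \cdot 4 \cdot 1\right) = 16 \left(\left(-3\right) 4\right) = 16 \left(-12\right) = -192$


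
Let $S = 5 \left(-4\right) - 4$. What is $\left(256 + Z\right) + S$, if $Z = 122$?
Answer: $354$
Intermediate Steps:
$S = -24$ ($S = -20 - 4 = -24$)
$\left(256 + Z\right) + S = \left(256 + 122\right) - 24 = 378 - 24 = 354$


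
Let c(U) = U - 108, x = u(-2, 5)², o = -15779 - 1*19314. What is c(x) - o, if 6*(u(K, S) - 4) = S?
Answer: 1260301/36 ≈ 35008.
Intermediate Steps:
u(K, S) = 4 + S/6
o = -35093 (o = -15779 - 19314 = -35093)
x = 841/36 (x = (4 + (⅙)*5)² = (4 + ⅚)² = (29/6)² = 841/36 ≈ 23.361)
c(U) = -108 + U
c(x) - o = (-108 + 841/36) - 1*(-35093) = -3047/36 + 35093 = 1260301/36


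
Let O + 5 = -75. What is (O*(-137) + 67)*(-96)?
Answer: -1058592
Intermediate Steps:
O = -80 (O = -5 - 75 = -80)
(O*(-137) + 67)*(-96) = (-80*(-137) + 67)*(-96) = (10960 + 67)*(-96) = 11027*(-96) = -1058592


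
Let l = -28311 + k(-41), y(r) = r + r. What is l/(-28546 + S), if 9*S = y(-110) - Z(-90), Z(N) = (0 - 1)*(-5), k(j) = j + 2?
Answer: 28350/28571 ≈ 0.99226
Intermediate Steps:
k(j) = 2 + j
y(r) = 2*r
Z(N) = 5 (Z(N) = -1*(-5) = 5)
S = -25 (S = (2*(-110) - 1*5)/9 = (-220 - 5)/9 = (⅑)*(-225) = -25)
l = -28350 (l = -28311 + (2 - 41) = -28311 - 39 = -28350)
l/(-28546 + S) = -28350/(-28546 - 25) = -28350/(-28571) = -28350*(-1/28571) = 28350/28571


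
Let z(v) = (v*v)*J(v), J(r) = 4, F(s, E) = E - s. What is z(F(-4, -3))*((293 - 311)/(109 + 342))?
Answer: -72/451 ≈ -0.15965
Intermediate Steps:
z(v) = 4*v**2 (z(v) = (v*v)*4 = v**2*4 = 4*v**2)
z(F(-4, -3))*((293 - 311)/(109 + 342)) = (4*(-3 - 1*(-4))**2)*((293 - 311)/(109 + 342)) = (4*(-3 + 4)**2)*(-18/451) = (4*1**2)*(-18*1/451) = (4*1)*(-18/451) = 4*(-18/451) = -72/451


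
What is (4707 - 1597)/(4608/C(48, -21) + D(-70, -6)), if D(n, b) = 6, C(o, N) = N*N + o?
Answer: 253465/1257 ≈ 201.64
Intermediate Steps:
C(o, N) = o + N² (C(o, N) = N² + o = o + N²)
(4707 - 1597)/(4608/C(48, -21) + D(-70, -6)) = (4707 - 1597)/(4608/(48 + (-21)²) + 6) = 3110/(4608/(48 + 441) + 6) = 3110/(4608/489 + 6) = 3110/(4608*(1/489) + 6) = 3110/(1536/163 + 6) = 3110/(2514/163) = 3110*(163/2514) = 253465/1257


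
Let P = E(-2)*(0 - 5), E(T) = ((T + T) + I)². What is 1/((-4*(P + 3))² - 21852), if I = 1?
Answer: 1/6372 ≈ 0.00015694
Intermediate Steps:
E(T) = (1 + 2*T)² (E(T) = ((T + T) + 1)² = (2*T + 1)² = (1 + 2*T)²)
P = -45 (P = (1 + 2*(-2))²*(0 - 5) = (1 - 4)²*(-5) = (-3)²*(-5) = 9*(-5) = -45)
1/((-4*(P + 3))² - 21852) = 1/((-4*(-45 + 3))² - 21852) = 1/((-4*(-42))² - 21852) = 1/(168² - 21852) = 1/(28224 - 21852) = 1/6372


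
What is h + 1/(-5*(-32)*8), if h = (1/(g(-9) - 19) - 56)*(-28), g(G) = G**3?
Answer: 375325627/239360 ≈ 1568.0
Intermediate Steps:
h = 293223/187 (h = (1/((-9)**3 - 19) - 56)*(-28) = (1/(-729 - 19) - 56)*(-28) = (1/(-748) - 56)*(-28) = (-1/748 - 56)*(-28) = -41889/748*(-28) = 293223/187 ≈ 1568.0)
h + 1/(-5*(-32)*8) = 293223/187 + 1/(-5*(-32)*8) = 293223/187 + 1/(160*8) = 293223/187 + 1/1280 = 375325627/239360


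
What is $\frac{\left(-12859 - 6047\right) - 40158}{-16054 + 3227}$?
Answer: $\frac{59064}{12827} \approx 4.6047$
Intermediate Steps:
$\frac{\left(-12859 - 6047\right) - 40158}{-16054 + 3227} = \frac{\left(-12859 - 6047\right) - 40158}{-12827} = \left(-18906 - 40158\right) \left(- \frac{1}{12827}\right) = \left(-59064\right) \left(- \frac{1}{12827}\right) = \frac{59064}{12827}$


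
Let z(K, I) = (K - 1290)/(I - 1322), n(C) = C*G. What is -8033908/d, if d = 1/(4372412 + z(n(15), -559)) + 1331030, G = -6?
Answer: -22024981148399872/3649022450588147 ≈ -6.0359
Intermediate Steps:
n(C) = -6*C (n(C) = C*(-6) = -6*C)
z(K, I) = (-1290 + K)/(-1322 + I)
d = 3649022450588147/2741502784 (d = 1/(4372412 + (-1290 - 6*15)/(-1322 - 559)) + 1331030 = 1/(4372412 + (-1290 - 90)/(-1881)) + 1331030 = 1/(4372412 - 1/1881*(-1380)) + 1331030 = 1/(4372412 + 460/627) + 1331030 = 1/(2741502784/627) + 1331030 = 627/2741502784 + 1331030 = 3649022450588147/2741502784 ≈ 1.3310e+6)
-8033908/d = -8033908/3649022450588147/2741502784 = -8033908*2741502784/3649022450588147 = -22024981148399872/3649022450588147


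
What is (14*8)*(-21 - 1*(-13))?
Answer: -896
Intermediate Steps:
(14*8)*(-21 - 1*(-13)) = 112*(-21 + 13) = 112*(-8) = -896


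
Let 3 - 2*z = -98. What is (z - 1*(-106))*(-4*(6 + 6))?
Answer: -7512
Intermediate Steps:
z = 101/2 (z = 3/2 - ½*(-98) = 3/2 + 49 = 101/2 ≈ 50.500)
(z - 1*(-106))*(-4*(6 + 6)) = (101/2 - 1*(-106))*(-4*(6 + 6)) = (101/2 + 106)*(-4*12) = (313/2)*(-48) = -7512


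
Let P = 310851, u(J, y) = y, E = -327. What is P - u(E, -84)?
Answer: 310935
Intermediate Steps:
P - u(E, -84) = 310851 - 1*(-84) = 310851 + 84 = 310935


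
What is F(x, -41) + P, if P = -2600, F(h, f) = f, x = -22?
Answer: -2641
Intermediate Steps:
F(x, -41) + P = -41 - 2600 = -2641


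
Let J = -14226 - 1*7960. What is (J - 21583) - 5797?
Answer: -49566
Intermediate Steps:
J = -22186 (J = -14226 - 7960 = -22186)
(J - 21583) - 5797 = (-22186 - 21583) - 5797 = -43769 - 5797 = -49566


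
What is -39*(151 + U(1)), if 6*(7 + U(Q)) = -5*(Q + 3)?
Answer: -5486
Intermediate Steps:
U(Q) = -19/2 - 5*Q/6 (U(Q) = -7 + (-5*(Q + 3))/6 = -7 + (-5*(3 + Q))/6 = -7 + (-15 - 5*Q)/6 = -7 + (-5/2 - 5*Q/6) = -19/2 - 5*Q/6)
-39*(151 + U(1)) = -39*(151 + (-19/2 - 5/6*1)) = -39*(151 + (-19/2 - 5/6)) = -39*(151 - 31/3) = -39*422/3 = -5486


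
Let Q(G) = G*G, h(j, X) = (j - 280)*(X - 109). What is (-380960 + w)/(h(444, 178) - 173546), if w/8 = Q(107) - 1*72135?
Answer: 433224/81115 ≈ 5.3409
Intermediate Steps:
h(j, X) = (-280 + j)*(-109 + X)
Q(G) = G**2
w = -485488 (w = 8*(107**2 - 1*72135) = 8*(11449 - 72135) = 8*(-60686) = -485488)
(-380960 + w)/(h(444, 178) - 173546) = (-380960 - 485488)/((30520 - 280*178 - 109*444 + 178*444) - 173546) = -866448/((30520 - 49840 - 48396 + 79032) - 173546) = -866448/(11316 - 173546) = -866448/(-162230) = -866448*(-1/162230) = 433224/81115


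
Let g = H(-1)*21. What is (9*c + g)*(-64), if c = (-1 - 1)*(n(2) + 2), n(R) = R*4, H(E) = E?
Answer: 12864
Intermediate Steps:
n(R) = 4*R
c = -20 (c = (-1 - 1)*(4*2 + 2) = -2*(8 + 2) = -2*10 = -20)
g = -21 (g = -1*21 = -21)
(9*c + g)*(-64) = (9*(-20) - 21)*(-64) = (-180 - 21)*(-64) = -201*(-64) = 12864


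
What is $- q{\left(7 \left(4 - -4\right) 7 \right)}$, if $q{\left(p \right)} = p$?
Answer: $-392$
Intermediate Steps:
$- q{\left(7 \left(4 - -4\right) 7 \right)} = - 7 \left(4 - -4\right) 7 = - 7 \left(4 + 4\right) 7 = - 7 \cdot 8 \cdot 7 = - 56 \cdot 7 = \left(-1\right) 392 = -392$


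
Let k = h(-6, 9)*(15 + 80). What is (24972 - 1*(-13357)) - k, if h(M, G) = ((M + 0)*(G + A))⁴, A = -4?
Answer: -76911671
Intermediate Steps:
h(M, G) = M⁴*(-4 + G)⁴ (h(M, G) = ((M + 0)*(G - 4))⁴ = (M*(-4 + G))⁴ = M⁴*(-4 + G)⁴)
k = 76950000 (k = ((-6)⁴*(-4 + 9)⁴)*(15 + 80) = (1296*5⁴)*95 = (1296*625)*95 = 810000*95 = 76950000)
(24972 - 1*(-13357)) - k = (24972 - 1*(-13357)) - 1*76950000 = (24972 + 13357) - 76950000 = 38329 - 76950000 = -76911671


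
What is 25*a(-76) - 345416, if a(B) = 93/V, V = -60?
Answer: -1381819/4 ≈ -3.4546e+5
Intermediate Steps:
a(B) = -31/20 (a(B) = 93/(-60) = 93*(-1/60) = -31/20)
25*a(-76) - 345416 = 25*(-31/20) - 345416 = -155/4 - 345416 = -1381819/4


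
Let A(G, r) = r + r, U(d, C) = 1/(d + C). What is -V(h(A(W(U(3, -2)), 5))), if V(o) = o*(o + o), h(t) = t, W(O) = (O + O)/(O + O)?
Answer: -200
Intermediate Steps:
U(d, C) = 1/(C + d)
W(O) = 1 (W(O) = (2*O)/((2*O)) = (2*O)*(1/(2*O)) = 1)
A(G, r) = 2*r
V(o) = 2*o² (V(o) = o*(2*o) = 2*o²)
-V(h(A(W(U(3, -2)), 5))) = -2*(2*5)² = -2*10² = -2*100 = -1*200 = -200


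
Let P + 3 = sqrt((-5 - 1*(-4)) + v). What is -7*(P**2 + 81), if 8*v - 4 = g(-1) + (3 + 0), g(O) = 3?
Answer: -2443/4 ≈ -610.75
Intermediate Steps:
v = 5/4 (v = 1/2 + (3 + (3 + 0))/8 = 1/2 + (3 + 3)/8 = 1/2 + (1/8)*6 = 1/2 + 3/4 = 5/4 ≈ 1.2500)
P = -5/2 (P = -3 + sqrt((-5 - 1*(-4)) + 5/4) = -3 + sqrt((-5 + 4) + 5/4) = -3 + sqrt(-1 + 5/4) = -3 + sqrt(1/4) = -3 + 1/2 = -5/2 ≈ -2.5000)
-7*(P**2 + 81) = -7*((-5/2)**2 + 81) = -7*(25/4 + 81) = -7*349/4 = -2443/4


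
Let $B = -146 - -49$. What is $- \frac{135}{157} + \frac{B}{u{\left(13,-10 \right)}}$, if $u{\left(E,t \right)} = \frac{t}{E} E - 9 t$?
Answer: $- \frac{26029}{12560} \approx -2.0724$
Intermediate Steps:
$B = -97$ ($B = -146 + 49 = -97$)
$u{\left(E,t \right)} = - 8 t$ ($u{\left(E,t \right)} = t - 9 t = - 8 t$)
$- \frac{135}{157} + \frac{B}{u{\left(13,-10 \right)}} = - \frac{135}{157} - \frac{97}{\left(-8\right) \left(-10\right)} = \left(-135\right) \frac{1}{157} - \frac{97}{80} = - \frac{135}{157} - \frac{97}{80} = - \frac{26029}{12560}$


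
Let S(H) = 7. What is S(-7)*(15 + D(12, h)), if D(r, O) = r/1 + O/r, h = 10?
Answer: 1169/6 ≈ 194.83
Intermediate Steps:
D(r, O) = r + O/r (D(r, O) = r*1 + O/r = r + O/r)
S(-7)*(15 + D(12, h)) = 7*(15 + (12 + 10/12)) = 7*(15 + (12 + 10*(1/12))) = 7*(15 + (12 + ⅚)) = 7*(15 + 77/6) = 7*(167/6) = 1169/6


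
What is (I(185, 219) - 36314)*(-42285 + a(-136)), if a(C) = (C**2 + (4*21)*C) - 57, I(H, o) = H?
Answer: 1274269830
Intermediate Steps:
a(C) = -57 + C**2 + 84*C (a(C) = (C**2 + 84*C) - 57 = -57 + C**2 + 84*C)
(I(185, 219) - 36314)*(-42285 + a(-136)) = (185 - 36314)*(-42285 + (-57 + (-136)**2 + 84*(-136))) = -36129*(-42285 + (-57 + 18496 - 11424)) = -36129*(-42285 + 7015) = -36129*(-35270) = 1274269830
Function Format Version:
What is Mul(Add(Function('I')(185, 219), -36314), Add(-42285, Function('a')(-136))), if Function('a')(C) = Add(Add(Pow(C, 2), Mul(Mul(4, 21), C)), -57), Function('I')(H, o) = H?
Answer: 1274269830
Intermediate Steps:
Function('a')(C) = Add(-57, Pow(C, 2), Mul(84, C)) (Function('a')(C) = Add(Add(Pow(C, 2), Mul(84, C)), -57) = Add(-57, Pow(C, 2), Mul(84, C)))
Mul(Add(Function('I')(185, 219), -36314), Add(-42285, Function('a')(-136))) = Mul(Add(185, -36314), Add(-42285, Add(-57, Pow(-136, 2), Mul(84, -136)))) = Mul(-36129, Add(-42285, Add(-57, 18496, -11424))) = Mul(-36129, Add(-42285, 7015)) = Mul(-36129, -35270) = 1274269830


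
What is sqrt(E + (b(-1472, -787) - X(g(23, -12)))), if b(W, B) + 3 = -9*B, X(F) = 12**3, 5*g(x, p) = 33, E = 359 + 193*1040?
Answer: sqrt(206431) ≈ 454.35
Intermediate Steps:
E = 201079 (E = 359 + 200720 = 201079)
g(x, p) = 33/5 (g(x, p) = (1/5)*33 = 33/5)
X(F) = 1728
b(W, B) = -3 - 9*B
sqrt(E + (b(-1472, -787) - X(g(23, -12)))) = sqrt(201079 + ((-3 - 9*(-787)) - 1*1728)) = sqrt(201079 + ((-3 + 7083) - 1728)) = sqrt(201079 + (7080 - 1728)) = sqrt(201079 + 5352) = sqrt(206431)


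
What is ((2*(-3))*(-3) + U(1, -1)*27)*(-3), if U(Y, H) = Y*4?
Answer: -378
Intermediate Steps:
U(Y, H) = 4*Y
((2*(-3))*(-3) + U(1, -1)*27)*(-3) = ((2*(-3))*(-3) + (4*1)*27)*(-3) = (-6*(-3) + 4*27)*(-3) = (18 + 108)*(-3) = 126*(-3) = -378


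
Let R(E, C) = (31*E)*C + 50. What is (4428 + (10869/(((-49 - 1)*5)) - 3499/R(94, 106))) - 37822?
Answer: -645623544349/19308375 ≈ -33438.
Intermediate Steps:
R(E, C) = 50 + 31*C*E (R(E, C) = 31*C*E + 50 = 50 + 31*C*E)
(4428 + (10869/(((-49 - 1)*5)) - 3499/R(94, 106))) - 37822 = (4428 + (10869/(((-49 - 1)*5)) - 3499/(50 + 31*106*94))) - 37822 = (4428 + (10869/((-50*5)) - 3499/(50 + 308884))) - 37822 = (4428 + (10869/(-250) - 3499/308934)) - 37822 = (4428 + (10869*(-1/250) - 3499*1/308934)) - 37822 = (4428 + (-10869/250 - 3499/308934)) - 37822 = (4428 - 839669599/19308375) - 37822 = 84657814901/19308375 - 37822 = -645623544349/19308375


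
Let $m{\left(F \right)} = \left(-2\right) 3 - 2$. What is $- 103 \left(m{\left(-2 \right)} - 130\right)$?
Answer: $14214$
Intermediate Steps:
$m{\left(F \right)} = -8$ ($m{\left(F \right)} = -6 - 2 = -8$)
$- 103 \left(m{\left(-2 \right)} - 130\right) = - 103 \left(-8 - 130\right) = \left(-103\right) \left(-138\right) = 14214$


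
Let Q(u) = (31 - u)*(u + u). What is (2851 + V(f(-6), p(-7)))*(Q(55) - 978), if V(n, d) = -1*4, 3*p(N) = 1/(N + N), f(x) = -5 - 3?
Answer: -10300446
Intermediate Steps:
f(x) = -8
p(N) = 1/(6*N) (p(N) = 1/(3*(N + N)) = 1/(3*((2*N))) = (1/(2*N))/3 = 1/(6*N))
V(n, d) = -4
Q(u) = 2*u*(31 - u) (Q(u) = (31 - u)*(2*u) = 2*u*(31 - u))
(2851 + V(f(-6), p(-7)))*(Q(55) - 978) = (2851 - 4)*(2*55*(31 - 1*55) - 978) = 2847*(2*55*(31 - 55) - 978) = 2847*(2*55*(-24) - 978) = 2847*(-2640 - 978) = 2847*(-3618) = -10300446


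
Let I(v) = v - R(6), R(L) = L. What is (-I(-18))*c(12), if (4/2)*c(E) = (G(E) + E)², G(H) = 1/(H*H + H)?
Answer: 3508129/2028 ≈ 1729.8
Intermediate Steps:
I(v) = -6 + v (I(v) = v - 1*6 = v - 6 = -6 + v)
G(H) = 1/(H + H²) (G(H) = 1/(H² + H) = 1/(H + H²))
c(E) = (E + 1/(E*(1 + E)))²/2 (c(E) = (1/(E*(1 + E)) + E)²/2 = (E + 1/(E*(1 + E)))²/2)
(-I(-18))*c(12) = (-(-6 - 18))*((12 + 1/(12*(1 + 12)))²/2) = (-1*(-24))*((12 + (1/12)/13)²/2) = 24*((12 + (1/12)*(1/13))²/2) = 24*((12 + 1/156)²/2) = 24*((1873/156)²/2) = 24*((½)*(3508129/24336)) = 24*(3508129/48672) = 3508129/2028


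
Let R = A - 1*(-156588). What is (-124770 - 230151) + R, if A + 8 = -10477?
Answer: -208818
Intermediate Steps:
A = -10485 (A = -8 - 10477 = -10485)
R = 146103 (R = -10485 - 1*(-156588) = -10485 + 156588 = 146103)
(-124770 - 230151) + R = (-124770 - 230151) + 146103 = -354921 + 146103 = -208818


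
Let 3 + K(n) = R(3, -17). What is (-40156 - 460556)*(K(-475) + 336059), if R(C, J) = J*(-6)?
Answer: -168318344496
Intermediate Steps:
R(C, J) = -6*J
K(n) = 99 (K(n) = -3 - 6*(-17) = -3 + 102 = 99)
(-40156 - 460556)*(K(-475) + 336059) = (-40156 - 460556)*(99 + 336059) = -500712*336158 = -168318344496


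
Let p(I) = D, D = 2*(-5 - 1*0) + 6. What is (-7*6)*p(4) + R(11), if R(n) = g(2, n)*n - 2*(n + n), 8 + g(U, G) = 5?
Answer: 91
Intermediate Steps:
D = -4 (D = 2*(-5 + 0) + 6 = 2*(-5) + 6 = -10 + 6 = -4)
p(I) = -4
g(U, G) = -3 (g(U, G) = -8 + 5 = -3)
R(n) = -7*n (R(n) = -3*n - 2*(n + n) = -3*n - 4*n = -7*n)
(-7*6)*p(4) + R(11) = -7*6*(-4) - 7*11 = -42*(-4) - 77 = 168 - 77 = 91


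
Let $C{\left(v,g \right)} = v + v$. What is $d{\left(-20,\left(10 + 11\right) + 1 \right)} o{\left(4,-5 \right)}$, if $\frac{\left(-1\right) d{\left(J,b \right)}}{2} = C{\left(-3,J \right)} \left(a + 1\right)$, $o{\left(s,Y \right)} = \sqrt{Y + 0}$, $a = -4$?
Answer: $- 36 i \sqrt{5} \approx - 80.498 i$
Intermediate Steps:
$o{\left(s,Y \right)} = \sqrt{Y}$
$C{\left(v,g \right)} = 2 v$
$d{\left(J,b \right)} = -36$ ($d{\left(J,b \right)} = - 2 \cdot 2 \left(-3\right) \left(-4 + 1\right) = - 2 \left(\left(-6\right) \left(-3\right)\right) = \left(-2\right) 18 = -36$)
$d{\left(-20,\left(10 + 11\right) + 1 \right)} o{\left(4,-5 \right)} = - 36 \sqrt{-5} = - 36 i \sqrt{5}$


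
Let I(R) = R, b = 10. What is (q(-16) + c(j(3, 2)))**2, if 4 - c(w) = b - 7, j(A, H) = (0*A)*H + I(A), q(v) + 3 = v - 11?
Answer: 841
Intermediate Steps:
q(v) = -14 + v (q(v) = -3 + (v - 11) = -3 + (-11 + v) = -14 + v)
j(A, H) = A (j(A, H) = (0*A)*H + A = 0*H + A = 0 + A = A)
c(w) = 1 (c(w) = 4 - (10 - 7) = 4 - 1*3 = 4 - 3 = 1)
(q(-16) + c(j(3, 2)))**2 = ((-14 - 16) + 1)**2 = (-30 + 1)**2 = (-29)**2 = 841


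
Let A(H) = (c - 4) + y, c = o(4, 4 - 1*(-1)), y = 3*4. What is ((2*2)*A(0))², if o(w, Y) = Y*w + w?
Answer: 16384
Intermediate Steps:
y = 12
o(w, Y) = w + Y*w
c = 24 (c = 4*(1 + (4 - 1*(-1))) = 4*(1 + (4 + 1)) = 4*(1 + 5) = 4*6 = 24)
A(H) = 32 (A(H) = (24 - 4) + 12 = 20 + 12 = 32)
((2*2)*A(0))² = ((2*2)*32)² = (4*32)² = 128² = 16384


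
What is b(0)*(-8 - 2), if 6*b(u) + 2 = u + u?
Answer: 10/3 ≈ 3.3333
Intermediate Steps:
b(u) = -⅓ + u/3 (b(u) = -⅓ + (u + u)/6 = -⅓ + (2*u)/6 = -⅓ + u/3)
b(0)*(-8 - 2) = (-⅓ + (⅓)*0)*(-8 - 2) = (-⅓ + 0)*(-10) = -⅓*(-10) = 10/3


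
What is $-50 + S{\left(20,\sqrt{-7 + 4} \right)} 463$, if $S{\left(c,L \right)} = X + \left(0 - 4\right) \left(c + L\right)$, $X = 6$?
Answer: $-34312 - 1852 i \sqrt{3} \approx -34312.0 - 3207.8 i$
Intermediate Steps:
$S{\left(c,L \right)} = 6 - 4 L - 4 c$ ($S{\left(c,L \right)} = 6 + \left(0 - 4\right) \left(c + L\right) = 6 - 4 \left(L + c\right) = 6 - \left(4 L + 4 c\right) = 6 - 4 L - 4 c$)
$-50 + S{\left(20,\sqrt{-7 + 4} \right)} 463 = -50 + \left(6 - 4 \sqrt{-7 + 4} - 80\right) 463 = -50 + \left(6 - 4 \sqrt{-3} - 80\right) 463 = -50 + \left(6 - 4 i \sqrt{3} - 80\right) 463 = -50 + \left(-74 - 4 i \sqrt{3}\right) 463 = -50 - \left(34262 + 1852 i \sqrt{3}\right) = -34312 - 1852 i \sqrt{3}$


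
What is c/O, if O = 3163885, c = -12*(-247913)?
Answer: 2974956/3163885 ≈ 0.94029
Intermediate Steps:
c = 2974956
c/O = 2974956/3163885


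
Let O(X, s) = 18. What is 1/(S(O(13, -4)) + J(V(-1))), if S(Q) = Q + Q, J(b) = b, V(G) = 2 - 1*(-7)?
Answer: 1/45 ≈ 0.022222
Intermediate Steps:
V(G) = 9 (V(G) = 2 + 7 = 9)
S(Q) = 2*Q
1/(S(O(13, -4)) + J(V(-1))) = 1/(2*18 + 9) = 1/(36 + 9) = 1/45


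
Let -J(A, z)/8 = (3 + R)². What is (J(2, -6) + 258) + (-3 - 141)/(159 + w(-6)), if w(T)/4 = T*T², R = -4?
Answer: 58798/235 ≈ 250.20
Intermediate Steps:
w(T) = 4*T³ (w(T) = 4*(T*T²) = 4*T³)
J(A, z) = -8 (J(A, z) = -8*(3 - 4)² = -8*(-1)² = -8*1 = -8)
(J(2, -6) + 258) + (-3 - 141)/(159 + w(-6)) = (-8 + 258) + (-3 - 141)/(159 + 4*(-6)³) = 250 - 144/(159 + 4*(-216)) = 250 - 144/(159 - 864) = 250 - 144/(-705) = 250 - 144*(-1/705) = 250 + 48/235 = 58798/235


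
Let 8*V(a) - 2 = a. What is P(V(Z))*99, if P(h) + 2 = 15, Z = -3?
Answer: 1287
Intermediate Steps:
V(a) = ¼ + a/8
P(h) = 13 (P(h) = -2 + 15 = 13)
P(V(Z))*99 = 13*99 = 1287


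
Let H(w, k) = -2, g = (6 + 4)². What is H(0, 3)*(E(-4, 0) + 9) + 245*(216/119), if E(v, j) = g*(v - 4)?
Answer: 34454/17 ≈ 2026.7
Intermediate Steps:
g = 100 (g = 10² = 100)
E(v, j) = -400 + 100*v (E(v, j) = 100*(v - 4) = 100*(-4 + v) = -400 + 100*v)
H(0, 3)*(E(-4, 0) + 9) + 245*(216/119) = -2*((-400 + 100*(-4)) + 9) + 245*(216/119) = -2*((-400 - 400) + 9) + 245*(216*(1/119)) = -2*(-800 + 9) + 245*(216/119) = -2*(-791) + 7560/17 = 1582 + 7560/17 = 34454/17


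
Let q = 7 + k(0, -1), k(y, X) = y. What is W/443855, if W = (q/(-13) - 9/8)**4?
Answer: 895745041/51924757114880 ≈ 1.7251e-5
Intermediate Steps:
q = 7 (q = 7 + 0 = 7)
W = 895745041/116985856 (W = (7/(-13) - 9/8)**4 = (7*(-1/13) - 9*1/8)**4 = (-7/13 - 9/8)**4 = (-173/104)**4 = 895745041/116985856 ≈ 7.6569)
W/443855 = (895745041/116985856)/443855 = (895745041/116985856)*(1/443855) = 895745041/51924757114880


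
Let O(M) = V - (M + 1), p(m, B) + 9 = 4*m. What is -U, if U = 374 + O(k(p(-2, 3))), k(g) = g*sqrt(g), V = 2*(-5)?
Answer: -363 - 17*I*sqrt(17) ≈ -363.0 - 70.093*I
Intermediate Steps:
V = -10
p(m, B) = -9 + 4*m
k(g) = g**(3/2)
O(M) = -11 - M (O(M) = -10 - (M + 1) = -10 - (1 + M) = -10 + (-1 - M) = -11 - M)
U = 363 + 17*I*sqrt(17) (U = 374 + (-11 - (-9 + 4*(-2))**(3/2)) = 374 + (-11 - (-9 - 8)**(3/2)) = 374 + (-11 - (-17)**(3/2)) = 374 + (-11 - (-17)*I*sqrt(17)) = 374 + (-11 + 17*I*sqrt(17)) = 363 + 17*I*sqrt(17) ≈ 363.0 + 70.093*I)
-U = -(363 + 17*I*sqrt(17)) = -363 - 17*I*sqrt(17)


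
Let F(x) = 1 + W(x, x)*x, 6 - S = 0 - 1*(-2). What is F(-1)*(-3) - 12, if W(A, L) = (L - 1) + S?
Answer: -9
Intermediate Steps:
S = 4 (S = 6 - (0 - 1*(-2)) = 6 - (0 + 2) = 6 - 1*2 = 6 - 2 = 4)
W(A, L) = 3 + L (W(A, L) = (L - 1) + 4 = (-1 + L) + 4 = 3 + L)
F(x) = 1 + x*(3 + x) (F(x) = 1 + (3 + x)*x = 1 + x*(3 + x))
F(-1)*(-3) - 12 = (1 - (3 - 1))*(-3) - 12 = (1 - 1*2)*(-3) - 12 = (1 - 2)*(-3) - 12 = -1*(-3) - 12 = 3 - 12 = -9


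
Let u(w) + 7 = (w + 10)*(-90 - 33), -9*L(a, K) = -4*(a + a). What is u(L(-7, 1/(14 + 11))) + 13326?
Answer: 38563/3 ≈ 12854.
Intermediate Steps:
L(a, K) = 8*a/9 (L(a, K) = -(-4)*(a + a)/9 = -(-4)*2*a/9 = -(-8)*a/9 = 8*a/9)
u(w) = -1237 - 123*w (u(w) = -7 + (w + 10)*(-90 - 33) = -7 + (10 + w)*(-123) = -7 + (-1230 - 123*w) = -1237 - 123*w)
u(L(-7, 1/(14 + 11))) + 13326 = (-1237 - 328*(-7)/3) + 13326 = (-1237 - 123*(-56/9)) + 13326 = (-1237 + 2296/3) + 13326 = -1415/3 + 13326 = 38563/3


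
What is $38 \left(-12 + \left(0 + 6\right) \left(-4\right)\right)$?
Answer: $-1368$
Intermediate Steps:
$38 \left(-12 + \left(0 + 6\right) \left(-4\right)\right) = 38 \left(-12 + 6 \left(-4\right)\right) = 38 \left(-12 - 24\right) = 38 \left(-36\right) = -1368$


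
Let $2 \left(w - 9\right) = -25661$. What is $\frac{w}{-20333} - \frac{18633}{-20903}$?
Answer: $\frac{1293745207}{850041398} \approx 1.522$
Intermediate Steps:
$w = - \frac{25643}{2}$ ($w = 9 + \frac{1}{2} \left(-25661\right) = 9 - \frac{25661}{2} = - \frac{25643}{2} \approx -12822.0$)
$\frac{w}{-20333} - \frac{18633}{-20903} = - \frac{25643}{2 \left(-20333\right)} - \frac{18633}{-20903} = \left(- \frac{25643}{2}\right) \left(- \frac{1}{20333}\right) - - \frac{18633}{20903} = \frac{25643}{40666} + \frac{18633}{20903} = \frac{1293745207}{850041398}$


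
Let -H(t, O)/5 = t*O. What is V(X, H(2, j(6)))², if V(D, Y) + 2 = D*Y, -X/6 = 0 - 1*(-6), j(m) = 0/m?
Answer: 4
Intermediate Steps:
j(m) = 0
X = -36 (X = -6*(0 - 1*(-6)) = -6*(0 + 6) = -6*6 = -36)
H(t, O) = -5*O*t (H(t, O) = -5*t*O = -5*O*t)
V(D, Y) = -2 + D*Y
V(X, H(2, j(6)))² = (-2 - (-180)*0*2)² = (-2 - 36*0)² = (-2 + 0)² = (-2)² = 4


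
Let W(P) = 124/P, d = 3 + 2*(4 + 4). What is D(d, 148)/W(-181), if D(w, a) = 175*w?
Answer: -601825/124 ≈ -4853.4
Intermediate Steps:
d = 19 (d = 3 + 2*8 = 3 + 16 = 19)
D(d, 148)/W(-181) = (175*19)/((124/(-181))) = 3325/((124*(-1/181))) = 3325/(-124/181) = 3325*(-181/124) = -601825/124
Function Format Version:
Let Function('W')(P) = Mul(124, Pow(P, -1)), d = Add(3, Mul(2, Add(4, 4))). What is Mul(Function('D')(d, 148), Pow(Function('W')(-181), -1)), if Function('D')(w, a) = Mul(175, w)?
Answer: Rational(-601825, 124) ≈ -4853.4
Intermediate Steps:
d = 19 (d = Add(3, Mul(2, 8)) = Add(3, 16) = 19)
Mul(Function('D')(d, 148), Pow(Function('W')(-181), -1)) = Mul(Mul(175, 19), Pow(Mul(124, Pow(-181, -1)), -1)) = Mul(3325, Pow(Mul(124, Rational(-1, 181)), -1)) = Mul(3325, Pow(Rational(-124, 181), -1)) = Mul(3325, Rational(-181, 124)) = Rational(-601825, 124)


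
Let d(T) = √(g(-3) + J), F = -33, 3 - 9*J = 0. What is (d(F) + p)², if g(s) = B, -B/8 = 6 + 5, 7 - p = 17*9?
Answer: (438 - I*√789)²/9 ≈ 21228.0 - 2734.0*I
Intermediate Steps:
J = ⅓ (J = ⅓ - ⅑*0 = ⅓ + 0 = ⅓ ≈ 0.33333)
p = -146 (p = 7 - 17*9 = 7 - 1*153 = 7 - 153 = -146)
B = -88 (B = -8*(6 + 5) = -8*11 = -88)
g(s) = -88
d(T) = I*√789/3 (d(T) = √(-88 + ⅓) = √(-263/3) = I*√789/3)
(d(F) + p)² = (I*√789/3 - 146)² = (-146 + I*√789/3)²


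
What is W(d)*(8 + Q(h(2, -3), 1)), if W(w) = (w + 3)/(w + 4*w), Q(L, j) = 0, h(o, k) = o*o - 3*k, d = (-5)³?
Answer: 976/625 ≈ 1.5616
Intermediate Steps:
d = -125
h(o, k) = o² - 3*k
W(w) = (3 + w)/(5*w) (W(w) = (3 + w)/((5*w)) = (3 + w)*(1/(5*w)) = (3 + w)/(5*w))
W(d)*(8 + Q(h(2, -3), 1)) = ((⅕)*(3 - 125)/(-125))*(8 + 0) = ((⅕)*(-1/125)*(-122))*8 = (122/625)*8 = 976/625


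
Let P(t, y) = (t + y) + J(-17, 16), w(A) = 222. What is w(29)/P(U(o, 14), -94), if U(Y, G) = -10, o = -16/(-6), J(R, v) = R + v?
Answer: -74/35 ≈ -2.1143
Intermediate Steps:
o = 8/3 (o = -16*(-⅙) = 8/3 ≈ 2.6667)
P(t, y) = -1 + t + y (P(t, y) = (t + y) + (-17 + 16) = (t + y) - 1 = -1 + t + y)
w(29)/P(U(o, 14), -94) = 222/(-1 - 10 - 94) = 222/(-105) = 222*(-1/105) = -74/35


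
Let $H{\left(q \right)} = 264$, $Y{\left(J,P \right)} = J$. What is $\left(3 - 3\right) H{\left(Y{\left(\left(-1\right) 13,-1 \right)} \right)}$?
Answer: $0$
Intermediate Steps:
$\left(3 - 3\right) H{\left(Y{\left(\left(-1\right) 13,-1 \right)} \right)} = \left(3 - 3\right) 264 = 0 \cdot 264 = 0$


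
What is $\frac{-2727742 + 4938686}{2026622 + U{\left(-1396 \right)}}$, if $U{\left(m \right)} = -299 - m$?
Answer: $\frac{2210944}{2027719} \approx 1.0904$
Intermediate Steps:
$\frac{-2727742 + 4938686}{2026622 + U{\left(-1396 \right)}} = \frac{-2727742 + 4938686}{2026622 - -1097} = \frac{2210944}{2026622 + \left(-299 + 1396\right)} = \frac{2210944}{2026622 + 1097} = \frac{2210944}{2027719}$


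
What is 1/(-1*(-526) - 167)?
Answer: 1/359 ≈ 0.0027855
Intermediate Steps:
1/(-1*(-526) - 167) = 1/(526 - 167) = 1/359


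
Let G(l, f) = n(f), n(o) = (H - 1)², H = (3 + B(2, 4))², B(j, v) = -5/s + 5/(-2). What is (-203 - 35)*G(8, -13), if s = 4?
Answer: -5831/128 ≈ -45.555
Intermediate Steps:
B(j, v) = -15/4 (B(j, v) = -5/4 + 5/(-2) = -5*¼ + 5*(-½) = -5/4 - 5/2 = -15/4)
H = 9/16 (H = (3 - 15/4)² = (-¾)² = 9/16 ≈ 0.56250)
n(o) = 49/256 (n(o) = (9/16 - 1)² = (-7/16)² = 49/256)
G(l, f) = 49/256
(-203 - 35)*G(8, -13) = (-203 - 35)*(49/256) = -238*49/256 = -5831/128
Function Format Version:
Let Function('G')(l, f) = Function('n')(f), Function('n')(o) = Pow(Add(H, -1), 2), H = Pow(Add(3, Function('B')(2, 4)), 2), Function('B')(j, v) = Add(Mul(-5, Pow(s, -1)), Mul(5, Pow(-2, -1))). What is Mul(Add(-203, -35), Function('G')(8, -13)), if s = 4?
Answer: Rational(-5831, 128) ≈ -45.555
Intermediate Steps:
Function('B')(j, v) = Rational(-15, 4) (Function('B')(j, v) = Add(Mul(-5, Pow(4, -1)), Mul(5, Pow(-2, -1))) = Add(Mul(-5, Rational(1, 4)), Mul(5, Rational(-1, 2))) = Add(Rational(-5, 4), Rational(-5, 2)) = Rational(-15, 4))
H = Rational(9, 16) (H = Pow(Add(3, Rational(-15, 4)), 2) = Pow(Rational(-3, 4), 2) = Rational(9, 16) ≈ 0.56250)
Function('n')(o) = Rational(49, 256) (Function('n')(o) = Pow(Add(Rational(9, 16), -1), 2) = Pow(Rational(-7, 16), 2) = Rational(49, 256))
Function('G')(l, f) = Rational(49, 256)
Mul(Add(-203, -35), Function('G')(8, -13)) = Mul(Add(-203, -35), Rational(49, 256)) = Mul(-238, Rational(49, 256)) = Rational(-5831, 128)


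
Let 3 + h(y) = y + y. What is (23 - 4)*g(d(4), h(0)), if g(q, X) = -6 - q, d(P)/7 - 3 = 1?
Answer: -646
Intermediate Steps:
h(y) = -3 + 2*y (h(y) = -3 + (y + y) = -3 + 2*y)
d(P) = 28 (d(P) = 21 + 7*1 = 21 + 7 = 28)
(23 - 4)*g(d(4), h(0)) = (23 - 4)*(-6 - 1*28) = 19*(-6 - 28) = 19*(-34) = -646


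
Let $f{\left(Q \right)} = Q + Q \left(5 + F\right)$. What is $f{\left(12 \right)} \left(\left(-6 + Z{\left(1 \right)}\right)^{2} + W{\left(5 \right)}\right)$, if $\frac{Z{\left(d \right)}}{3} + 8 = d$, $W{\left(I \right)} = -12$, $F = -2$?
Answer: $34416$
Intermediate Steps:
$Z{\left(d \right)} = -24 + 3 d$
$f{\left(Q \right)} = 4 Q$ ($f{\left(Q \right)} = Q + Q \left(5 - 2\right) = Q + Q 3 = Q + 3 Q = 4 Q$)
$f{\left(12 \right)} \left(\left(-6 + Z{\left(1 \right)}\right)^{2} + W{\left(5 \right)}\right) = 4 \cdot 12 \left(\left(-6 + \left(-24 + 3 \cdot 1\right)\right)^{2} - 12\right) = 48 \left(\left(-6 + \left(-24 + 3\right)\right)^{2} - 12\right) = 48 \left(\left(-6 - 21\right)^{2} - 12\right) = 48 \left(\left(-27\right)^{2} - 12\right) = 48 \left(729 - 12\right) = 48 \cdot 717 = 34416$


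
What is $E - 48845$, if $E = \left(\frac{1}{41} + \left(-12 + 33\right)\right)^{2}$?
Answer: $- \frac{81365401}{1681} \approx -48403.0$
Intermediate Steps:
$E = \frac{743044}{1681}$ ($E = \left(\frac{1}{41} + 21\right)^{2} = \left(\frac{862}{41}\right)^{2} = \frac{743044}{1681} \approx 442.02$)
$E - 48845 = \frac{743044}{1681} - 48845 = - \frac{81365401}{1681}$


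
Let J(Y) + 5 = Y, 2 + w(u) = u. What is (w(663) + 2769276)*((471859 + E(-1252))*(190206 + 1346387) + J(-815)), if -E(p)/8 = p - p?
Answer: 2008357324040749279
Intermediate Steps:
E(p) = 0 (E(p) = -8*(p - p) = -8*0 = 0)
w(u) = -2 + u
J(Y) = -5 + Y
(w(663) + 2769276)*((471859 + E(-1252))*(190206 + 1346387) + J(-815)) = ((-2 + 663) + 2769276)*((471859 + 0)*(190206 + 1346387) + (-5 - 815)) = (661 + 2769276)*(471859*1536593 - 820) = 2769937*(725055236387 - 820) = 2769937*725055235567 = 2008357324040749279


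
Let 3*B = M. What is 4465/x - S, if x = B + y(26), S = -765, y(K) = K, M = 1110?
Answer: 307405/396 ≈ 776.28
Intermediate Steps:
B = 370 (B = (1/3)*1110 = 370)
x = 396 (x = 370 + 26 = 396)
4465/x - S = 4465/396 - 1*(-765) = 4465*(1/396) + 765 = 4465/396 + 765 = 307405/396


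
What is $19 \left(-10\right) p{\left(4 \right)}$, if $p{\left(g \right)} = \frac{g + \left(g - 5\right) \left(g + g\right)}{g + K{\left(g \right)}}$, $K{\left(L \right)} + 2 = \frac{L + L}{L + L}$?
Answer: $\frac{760}{3} \approx 253.33$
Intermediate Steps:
$K{\left(L \right)} = -1$ ($K{\left(L \right)} = -2 + \frac{L + L}{L + L} = -2 + \frac{2 L}{2 L} = -2 + 2 L \frac{1}{2 L} = -2 + 1 = -1$)
$p{\left(g \right)} = \frac{g + 2 g \left(-5 + g\right)}{-1 + g}$ ($p{\left(g \right)} = \frac{g + \left(g - 5\right) \left(g + g\right)}{g - 1} = \frac{g + \left(-5 + g\right) 2 g}{-1 + g} = \frac{g + 2 g \left(-5 + g\right)}{-1 + g}$)
$19 \left(-10\right) p{\left(4 \right)} = 19 \left(-10\right) \frac{4 \left(-9 + 2 \cdot 4\right)}{-1 + 4} = - 190 \frac{4 \left(-9 + 8\right)}{3} = - 190 \cdot 4 \cdot \frac{1}{3} \left(-1\right) = \left(-190\right) \left(- \frac{4}{3}\right) = \frac{760}{3}$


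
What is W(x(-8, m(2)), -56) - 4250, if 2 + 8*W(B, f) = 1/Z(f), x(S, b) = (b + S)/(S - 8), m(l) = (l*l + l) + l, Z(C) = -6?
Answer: -204013/48 ≈ -4250.3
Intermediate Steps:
m(l) = l**2 + 2*l (m(l) = (l**2 + l) + l = (l + l**2) + l = l**2 + 2*l)
x(S, b) = (S + b)/(-8 + S)
W(B, f) = -13/48 (W(B, f) = -1/4 + (1/8)/(-6) = -1/4 + (1/8)*(-1/6) = -1/4 - 1/48 = -13/48)
W(x(-8, m(2)), -56) - 4250 = -13/48 - 4250 = -204013/48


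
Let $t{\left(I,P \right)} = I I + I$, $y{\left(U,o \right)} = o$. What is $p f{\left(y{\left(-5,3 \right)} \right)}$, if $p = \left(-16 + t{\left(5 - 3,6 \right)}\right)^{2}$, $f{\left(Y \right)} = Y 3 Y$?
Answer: $2700$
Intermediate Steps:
$t{\left(I,P \right)} = I + I^{2}$ ($t{\left(I,P \right)} = I^{2} + I = I + I^{2}$)
$f{\left(Y \right)} = 3 Y^{2}$ ($f{\left(Y \right)} = 3 Y Y = 3 Y^{2}$)
$p = 100$ ($p = \left(-16 + \left(5 - 3\right) \left(1 + \left(5 - 3\right)\right)\right)^{2} = \left(-16 + 2 \left(1 + 2\right)\right)^{2} = \left(-16 + 2 \cdot 3\right)^{2} = \left(-16 + 6\right)^{2} = \left(-10\right)^{2} = 100$)
$p f{\left(y{\left(-5,3 \right)} \right)} = 100 \cdot 3 \cdot 3^{2} = 100 \cdot 3 \cdot 9 = 100 \cdot 27 = 2700$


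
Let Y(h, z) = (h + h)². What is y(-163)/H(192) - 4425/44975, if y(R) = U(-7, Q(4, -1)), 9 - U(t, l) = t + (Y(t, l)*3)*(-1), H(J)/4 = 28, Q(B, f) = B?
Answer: 38099/7196 ≈ 5.2945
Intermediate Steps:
Y(h, z) = 4*h² (Y(h, z) = (2*h)² = 4*h²)
H(J) = 112 (H(J) = 4*28 = 112)
U(t, l) = 9 - t + 12*t² (U(t, l) = 9 - (t + ((4*t²)*3)*(-1)) = 9 - (t + (12*t²)*(-1)) = 9 - (t - 12*t²) = 9 + (-t + 12*t²) = 9 - t + 12*t²)
y(R) = 604 (y(R) = 9 - 1*(-7) + 12*(-7)² = 9 + 7 + 12*49 = 9 + 7 + 588 = 604)
y(-163)/H(192) - 4425/44975 = 604/112 - 4425/44975 = 604*(1/112) - 4425*1/44975 = 151/28 - 177/1799 = 38099/7196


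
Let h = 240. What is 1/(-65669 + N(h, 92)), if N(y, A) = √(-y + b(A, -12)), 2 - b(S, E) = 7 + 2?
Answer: -65669/4312417808 - I*√247/4312417808 ≈ -1.5228e-5 - 3.6444e-9*I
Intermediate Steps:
b(S, E) = -7 (b(S, E) = 2 - (7 + 2) = 2 - 1*9 = 2 - 9 = -7)
N(y, A) = √(-7 - y) (N(y, A) = √(-y - 7) = √(-7 - y))
1/(-65669 + N(h, 92)) = 1/(-65669 + √(-7 - 1*240)) = 1/(-65669 + √(-7 - 240)) = 1/(-65669 + √(-247)) = 1/(-65669 + I*√247)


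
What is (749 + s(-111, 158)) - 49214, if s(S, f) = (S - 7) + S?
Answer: -48694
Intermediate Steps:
s(S, f) = -7 + 2*S (s(S, f) = (-7 + S) + S = -7 + 2*S)
(749 + s(-111, 158)) - 49214 = (749 + (-7 + 2*(-111))) - 49214 = (749 + (-7 - 222)) - 49214 = (749 - 229) - 49214 = 520 - 49214 = -48694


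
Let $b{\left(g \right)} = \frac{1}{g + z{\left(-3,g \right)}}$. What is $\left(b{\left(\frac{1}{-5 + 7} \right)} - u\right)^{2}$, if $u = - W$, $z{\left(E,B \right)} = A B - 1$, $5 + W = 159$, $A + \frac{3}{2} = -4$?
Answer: $\frac{3992004}{169} \approx 23621.0$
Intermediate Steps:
$A = - \frac{11}{2}$ ($A = - \frac{3}{2} - 4 = - \frac{11}{2} \approx -5.5$)
$W = 154$ ($W = -5 + 159 = 154$)
$z{\left(E,B \right)} = -1 - \frac{11 B}{2}$ ($z{\left(E,B \right)} = - \frac{11 B}{2} - 1 = -1 - \frac{11 B}{2}$)
$b{\left(g \right)} = \frac{1}{-1 - \frac{9 g}{2}}$ ($b{\left(g \right)} = \frac{1}{g - \left(1 + \frac{11 g}{2}\right)} = \frac{1}{-1 - \frac{9 g}{2}}$)
$u = -154$ ($u = \left(-1\right) 154 = -154$)
$\left(b{\left(\frac{1}{-5 + 7} \right)} - u\right)^{2} = \left(- \frac{2}{2 + \frac{9}{-5 + 7}} - -154\right)^{2} = \left(- \frac{2}{2 + \frac{9}{2}} + 154\right)^{2} = \left(- \frac{2}{\frac{13}{2}} + 154\right)^{2} = \left(\left(-2\right) \frac{2}{13} + 154\right)^{2} = \left(- \frac{4}{13} + 154\right)^{2} = \left(\frac{1998}{13}\right)^{2} = \frac{3992004}{169}$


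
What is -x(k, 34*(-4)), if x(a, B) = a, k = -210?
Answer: 210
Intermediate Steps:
-x(k, 34*(-4)) = -1*(-210) = 210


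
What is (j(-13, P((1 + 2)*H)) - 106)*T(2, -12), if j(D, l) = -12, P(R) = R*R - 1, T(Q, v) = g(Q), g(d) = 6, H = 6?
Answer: -708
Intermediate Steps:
T(Q, v) = 6
P(R) = -1 + R² (P(R) = R² - 1 = -1 + R²)
(j(-13, P((1 + 2)*H)) - 106)*T(2, -12) = (-12 - 106)*6 = -118*6 = -708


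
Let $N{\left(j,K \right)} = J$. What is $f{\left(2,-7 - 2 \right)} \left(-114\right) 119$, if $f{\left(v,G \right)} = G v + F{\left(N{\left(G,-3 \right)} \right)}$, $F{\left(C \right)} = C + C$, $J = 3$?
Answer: $162792$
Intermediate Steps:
$N{\left(j,K \right)} = 3$
$F{\left(C \right)} = 2 C$
$f{\left(v,G \right)} = 6 + G v$ ($f{\left(v,G \right)} = G v + 2 \cdot 3 = G v + 6 = 6 + G v$)
$f{\left(2,-7 - 2 \right)} \left(-114\right) 119 = \left(6 + \left(-7 - 2\right) 2\right) \left(-114\right) 119 = \left(6 - 18\right) \left(-114\right) 119 = \left(-12\right) \left(-114\right) 119 = 1368 \cdot 119 = 162792$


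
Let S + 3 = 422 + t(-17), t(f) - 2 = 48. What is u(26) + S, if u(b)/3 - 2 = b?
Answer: 553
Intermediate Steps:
u(b) = 6 + 3*b
t(f) = 50 (t(f) = 2 + 48 = 50)
S = 469 (S = -3 + (422 + 50) = -3 + 472 = 469)
u(26) + S = (6 + 3*26) + 469 = (6 + 78) + 469 = 84 + 469 = 553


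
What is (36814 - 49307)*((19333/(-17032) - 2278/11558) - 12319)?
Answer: 15149820970198291/98427928 ≈ 1.5392e+8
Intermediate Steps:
(36814 - 49307)*((19333/(-17032) - 2278/11558) - 12319) = -12493*((19333*(-1/17032) - 2278*1/11558) - 12319) = -12493*((-19333/17032 - 1139/5779) - 12319) = -12493*(-131124855/98427928 - 12319) = -12493*(-1212664769887/98427928) = 15149820970198291/98427928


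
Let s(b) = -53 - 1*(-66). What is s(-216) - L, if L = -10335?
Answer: 10348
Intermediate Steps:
s(b) = 13 (s(b) = -53 + 66 = 13)
s(-216) - L = 13 - 1*(-10335) = 13 + 10335 = 10348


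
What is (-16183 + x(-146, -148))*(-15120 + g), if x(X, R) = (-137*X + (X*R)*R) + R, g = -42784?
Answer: 184963499952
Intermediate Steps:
x(X, R) = R - 137*X + X*R² (x(X, R) = (-137*X + (R*X)*R) + R = (-137*X + X*R²) + R = R - 137*X + X*R²)
(-16183 + x(-146, -148))*(-15120 + g) = (-16183 + (-148 - 137*(-146) - 146*(-148)²))*(-15120 - 42784) = (-16183 + (-148 + 20002 - 146*21904))*(-57904) = (-16183 + (-148 + 20002 - 3197984))*(-57904) = (-16183 - 3178130)*(-57904) = -3194313*(-57904) = 184963499952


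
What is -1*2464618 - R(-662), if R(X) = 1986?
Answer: -2466604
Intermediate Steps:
-1*2464618 - R(-662) = -1*2464618 - 1*1986 = -2464618 - 1986 = -2466604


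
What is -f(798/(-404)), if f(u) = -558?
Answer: 558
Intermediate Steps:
-f(798/(-404)) = -1*(-558) = 558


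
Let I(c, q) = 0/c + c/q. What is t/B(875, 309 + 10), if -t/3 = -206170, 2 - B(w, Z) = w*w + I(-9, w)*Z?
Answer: -270598125/334958627 ≈ -0.80786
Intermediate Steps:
I(c, q) = c/q (I(c, q) = 0 + c/q = c/q)
B(w, Z) = 2 - w² + 9*Z/w (B(w, Z) = 2 - (w*w + (-9/w)*Z) = 2 - (w² - 9*Z/w) = 2 + (-w² + 9*Z/w) = 2 - w² + 9*Z/w)
t = 618510 (t = -3*(-206170) = 618510)
t/B(875, 309 + 10) = 618510/(2 - 1*875² + 9*(309 + 10)/875) = 618510/(2 - 1*765625 + 9*319*(1/875)) = 618510/(2 - 765625 + 2871/875) = 618510/(-669917254/875) = 618510*(-875/669917254) = -270598125/334958627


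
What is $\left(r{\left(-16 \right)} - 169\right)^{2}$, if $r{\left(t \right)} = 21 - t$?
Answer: $17424$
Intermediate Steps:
$\left(r{\left(-16 \right)} - 169\right)^{2} = \left(\left(21 - -16\right) - 169\right)^{2} = \left(\left(21 + 16\right) - 169\right)^{2} = \left(37 - 169\right)^{2} = \left(-132\right)^{2} = 17424$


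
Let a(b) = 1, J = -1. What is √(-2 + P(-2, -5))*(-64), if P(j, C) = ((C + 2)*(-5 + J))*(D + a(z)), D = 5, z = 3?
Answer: -64*√106 ≈ -658.92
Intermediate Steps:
P(j, C) = -72 - 36*C (P(j, C) = ((C + 2)*(-5 - 1))*(5 + 1) = ((2 + C)*(-6))*6 = (-12 - 6*C)*6 = -72 - 36*C)
√(-2 + P(-2, -5))*(-64) = √(-2 + (-72 - 36*(-5)))*(-64) = √(-2 + (-72 + 180))*(-64) = √(-2 + 108)*(-64) = √106*(-64) = -64*√106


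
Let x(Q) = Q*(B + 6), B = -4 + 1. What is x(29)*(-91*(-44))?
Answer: 348348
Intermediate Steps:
B = -3
x(Q) = 3*Q (x(Q) = Q*(-3 + 6) = Q*3 = 3*Q)
x(29)*(-91*(-44)) = (3*29)*(-91*(-44)) = 87*4004 = 348348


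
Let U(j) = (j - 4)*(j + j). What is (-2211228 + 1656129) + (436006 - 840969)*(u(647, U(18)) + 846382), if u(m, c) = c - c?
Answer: -342753948965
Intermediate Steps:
U(j) = 2*j*(-4 + j) (U(j) = (-4 + j)*(2*j) = 2*j*(-4 + j))
u(m, c) = 0
(-2211228 + 1656129) + (436006 - 840969)*(u(647, U(18)) + 846382) = (-2211228 + 1656129) + (436006 - 840969)*(0 + 846382) = -555099 - 404963*846382 = -555099 - 342753393866 = -342753948965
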